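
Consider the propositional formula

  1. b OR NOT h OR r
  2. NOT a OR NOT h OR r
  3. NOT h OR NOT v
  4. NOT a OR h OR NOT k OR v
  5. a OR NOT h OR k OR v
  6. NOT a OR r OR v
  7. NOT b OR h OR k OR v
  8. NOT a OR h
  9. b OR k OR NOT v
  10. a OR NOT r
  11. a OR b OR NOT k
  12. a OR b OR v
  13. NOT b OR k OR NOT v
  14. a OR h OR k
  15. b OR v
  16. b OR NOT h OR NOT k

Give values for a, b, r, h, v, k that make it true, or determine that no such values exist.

a=F, b=T, r=F, h=T, v=F, k=T

Set a = False.
  then (a OR NOT r) forces r = False.
Try b = False:
  (b OR NOT h OR r) forces h = False.
  (a OR b OR NOT k) forces k = False.
  clause (a OR h OR k) is falsified — backtrack.
So b = True.
Set h = True.
  then (NOT h OR NOT v) forces v = False.
  then (a OR NOT h OR k OR v) forces k = True.
All clauses satisfied.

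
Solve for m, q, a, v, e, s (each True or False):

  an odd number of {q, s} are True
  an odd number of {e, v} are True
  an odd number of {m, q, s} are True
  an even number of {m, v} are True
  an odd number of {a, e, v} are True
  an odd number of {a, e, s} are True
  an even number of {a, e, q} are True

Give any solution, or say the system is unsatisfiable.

m: False; q: True; a: False; v: False; e: True; s: False

{q, s}: 1 true → odd ✓
{e, v}: 1 true → odd ✓
{m, q, s}: 1 true → odd ✓
{m, v}: 0 true → even ✓
{a, e, v}: 1 true → odd ✓
{a, e, s}: 1 true → odd ✓
{a, e, q}: 2 true → even ✓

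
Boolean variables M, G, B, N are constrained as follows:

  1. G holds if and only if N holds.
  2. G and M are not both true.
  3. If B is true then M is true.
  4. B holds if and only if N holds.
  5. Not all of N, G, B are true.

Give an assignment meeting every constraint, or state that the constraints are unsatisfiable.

M=T; G=F; B=F; N=F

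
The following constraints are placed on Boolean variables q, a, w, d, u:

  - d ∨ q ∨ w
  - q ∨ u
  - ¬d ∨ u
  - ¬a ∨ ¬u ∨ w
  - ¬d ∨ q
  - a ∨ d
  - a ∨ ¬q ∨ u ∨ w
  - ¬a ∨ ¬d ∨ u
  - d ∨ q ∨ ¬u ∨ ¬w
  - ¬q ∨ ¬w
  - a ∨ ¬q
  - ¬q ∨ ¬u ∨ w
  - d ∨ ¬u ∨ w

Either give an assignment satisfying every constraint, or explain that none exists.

q = True; a = True; w = False; d = False; u = False

Try q = False:
  (q ∨ u) forces u = True.
  (¬d ∨ q) forces d = False.
  (d ∨ q ∨ w) forces w = True.
  clause (d ∨ q ∨ ¬u ∨ ¬w) is falsified — backtrack.
So q = True.
  then (¬q ∨ ¬w) forces w = False.
  then (a ∨ ¬q) forces a = True.
  then (¬q ∨ ¬u ∨ w) forces u = False.
  then (¬d ∨ u) forces d = False.
All clauses satisfied.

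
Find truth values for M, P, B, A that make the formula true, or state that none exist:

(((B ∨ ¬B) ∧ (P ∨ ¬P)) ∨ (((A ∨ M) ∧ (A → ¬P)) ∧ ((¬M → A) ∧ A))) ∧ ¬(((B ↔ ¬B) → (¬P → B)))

Unsatisfiable

The conjunct ¬(((B ↔ ¬B) → (¬P → B))) is unsatisfiable on its own:
  P=F, B=F: evaluates to False.
  P=F, B=T: evaluates to False.
  P=T, B=F: evaluates to False.
  P=T, B=T: evaluates to False.
So the whole conjunction is unsatisfiable.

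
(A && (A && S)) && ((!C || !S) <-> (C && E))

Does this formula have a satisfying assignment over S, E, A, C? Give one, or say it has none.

S: True, E: False, A: True, C: True

  A && (A && S) = True
    A && S = True
  (!C || !S) <-> (C && E) = True
    !C || !S = False
      !C = False
      !S = False
    C && E = False
Both conjuncts True, so the formula holds.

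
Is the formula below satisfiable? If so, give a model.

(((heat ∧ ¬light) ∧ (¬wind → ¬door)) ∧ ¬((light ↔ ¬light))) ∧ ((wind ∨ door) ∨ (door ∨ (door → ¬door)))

heat: True, wind: True, light: False, door: True

  ((heat ∧ ¬light) ∧ (¬wind → ¬door)) ∧ ¬((light ↔ ¬light)) = True
    (heat ∧ ¬light) ∧ (¬wind → ¬door) = True
      heat ∧ ¬light = True
        ¬light = True
      ¬wind → ¬door = True
        ¬wind = False
        ¬door = False
    ¬((light ↔ ¬light)) = True
      light ↔ ¬light = False
        ¬light = True
  (wind ∨ door) ∨ (door ∨ (door → ¬door)) = True
    wind ∨ door = True
    door ∨ (door → ¬door) = True
      door → ¬door = False
        ¬door = False
Both conjuncts True, so the formula holds.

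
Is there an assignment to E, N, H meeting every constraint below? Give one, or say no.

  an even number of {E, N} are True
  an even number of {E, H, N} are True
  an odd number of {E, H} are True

E: True, N: True, H: False

{E, N}: 2 true → even ✓
{E, H, N}: 2 true → even ✓
{E, H}: 1 true → odd ✓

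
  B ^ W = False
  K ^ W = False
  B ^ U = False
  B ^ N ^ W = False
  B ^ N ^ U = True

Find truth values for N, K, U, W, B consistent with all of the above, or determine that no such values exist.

Adding constraints 1, 3, 4, 5 mod 2: every variable appears an even number of times on the left, so the left side is 0.
But the right sides sum to 1 (mod 2). 0 ≠ 1 — the system is inconsistent.

No satisfying assignment exists.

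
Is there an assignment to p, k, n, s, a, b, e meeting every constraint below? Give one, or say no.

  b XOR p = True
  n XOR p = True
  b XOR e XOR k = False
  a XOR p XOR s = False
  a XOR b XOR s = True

p: False, k: True, n: True, s: False, a: False, b: True, e: False

b XOR p = T XOR F = True ✓
n XOR p = T XOR F = True ✓
b XOR e XOR k = T XOR F XOR T = False ✓
a XOR p XOR s = F XOR F XOR F = False ✓
a XOR b XOR s = F XOR T XOR F = True ✓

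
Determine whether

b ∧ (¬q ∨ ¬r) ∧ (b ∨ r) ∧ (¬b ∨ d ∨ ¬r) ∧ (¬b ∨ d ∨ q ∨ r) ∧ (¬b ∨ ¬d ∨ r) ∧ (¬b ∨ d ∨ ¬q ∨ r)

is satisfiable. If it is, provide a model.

d = True; b = True; r = True; q = False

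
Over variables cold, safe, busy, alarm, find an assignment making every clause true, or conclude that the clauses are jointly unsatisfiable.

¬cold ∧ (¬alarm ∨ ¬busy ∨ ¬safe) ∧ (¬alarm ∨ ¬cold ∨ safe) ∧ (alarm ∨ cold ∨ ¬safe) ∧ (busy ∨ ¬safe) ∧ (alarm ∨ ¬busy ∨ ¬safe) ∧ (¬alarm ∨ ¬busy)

Unit clause (¬cold) forces cold = False.
Try safe = True:
  (alarm ∨ cold ∨ ¬safe) forces alarm = True.
  (¬alarm ∨ ¬busy ∨ ¬safe) forces busy = False.
  clause (busy ∨ ¬safe) is falsified — backtrack.
So safe = False.
Set busy = False.
Set alarm = True.
Check each clause:
  (¬cold): ¬cold holds.
  (¬alarm ∨ ¬busy ∨ ¬safe): ¬busy holds.
  (¬alarm ∨ ¬cold ∨ safe): ¬cold holds.
  (alarm ∨ cold ∨ ¬safe): alarm holds.
  (busy ∨ ¬safe): ¬safe holds.
  (alarm ∨ ¬busy ∨ ¬safe): alarm holds.
  (¬alarm ∨ ¬busy): ¬busy holds.
All clauses satisfied.

cold: False; safe: False; busy: False; alarm: True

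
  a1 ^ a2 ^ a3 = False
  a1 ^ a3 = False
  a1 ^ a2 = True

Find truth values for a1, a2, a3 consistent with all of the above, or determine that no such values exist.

a1 = True, a2 = False, a3 = True

a1 ^ a2 ^ a3 = T ^ F ^ T = False ✓
a1 ^ a3 = T ^ T = False ✓
a1 ^ a2 = T ^ F = True ✓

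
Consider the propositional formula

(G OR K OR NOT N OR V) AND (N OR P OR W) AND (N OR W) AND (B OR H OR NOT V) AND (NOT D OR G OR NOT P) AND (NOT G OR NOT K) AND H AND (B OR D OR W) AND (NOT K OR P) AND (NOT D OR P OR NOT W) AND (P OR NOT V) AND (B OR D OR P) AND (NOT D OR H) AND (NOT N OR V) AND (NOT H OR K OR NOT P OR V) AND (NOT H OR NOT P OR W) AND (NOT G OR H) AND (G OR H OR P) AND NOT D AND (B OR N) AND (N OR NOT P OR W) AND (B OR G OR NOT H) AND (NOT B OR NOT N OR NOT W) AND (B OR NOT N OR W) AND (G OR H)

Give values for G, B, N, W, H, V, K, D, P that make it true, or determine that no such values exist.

G = False, B = True, N = False, W = True, H = True, V = False, K = True, D = False, P = True

Unit clause (H) forces H = True.
Unit clause (NOT D) forces D = False.
Set G = False.
  then (B OR G OR NOT H) forces B = True.
Try N = True:
  (NOT N OR V) forces V = True.
  (P OR NOT V) forces P = True.
  (NOT H OR NOT P OR W) forces W = True.
  clause (NOT B OR NOT N OR NOT W) is falsified — backtrack.
So N = False.
  then (N OR W) forces W = True.
Set V = False.
Set K = True.
  then (NOT K OR P) forces P = True.
All clauses satisfied.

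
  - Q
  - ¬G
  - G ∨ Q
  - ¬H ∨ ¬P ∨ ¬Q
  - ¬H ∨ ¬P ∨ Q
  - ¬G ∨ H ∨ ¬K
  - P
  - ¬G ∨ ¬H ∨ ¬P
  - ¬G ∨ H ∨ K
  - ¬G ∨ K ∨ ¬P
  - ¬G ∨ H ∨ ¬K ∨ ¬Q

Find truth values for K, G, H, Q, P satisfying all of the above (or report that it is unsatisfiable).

K: True, G: False, H: False, Q: True, P: True

Unit clause (Q) forces Q = True.
Unit clause (¬G) forces G = False.
Unit clause (P) forces P = True.
In (¬H ∨ ¬P ∨ ¬Q) only ¬H is left, so H = False.
Set K = True.
All clauses satisfied.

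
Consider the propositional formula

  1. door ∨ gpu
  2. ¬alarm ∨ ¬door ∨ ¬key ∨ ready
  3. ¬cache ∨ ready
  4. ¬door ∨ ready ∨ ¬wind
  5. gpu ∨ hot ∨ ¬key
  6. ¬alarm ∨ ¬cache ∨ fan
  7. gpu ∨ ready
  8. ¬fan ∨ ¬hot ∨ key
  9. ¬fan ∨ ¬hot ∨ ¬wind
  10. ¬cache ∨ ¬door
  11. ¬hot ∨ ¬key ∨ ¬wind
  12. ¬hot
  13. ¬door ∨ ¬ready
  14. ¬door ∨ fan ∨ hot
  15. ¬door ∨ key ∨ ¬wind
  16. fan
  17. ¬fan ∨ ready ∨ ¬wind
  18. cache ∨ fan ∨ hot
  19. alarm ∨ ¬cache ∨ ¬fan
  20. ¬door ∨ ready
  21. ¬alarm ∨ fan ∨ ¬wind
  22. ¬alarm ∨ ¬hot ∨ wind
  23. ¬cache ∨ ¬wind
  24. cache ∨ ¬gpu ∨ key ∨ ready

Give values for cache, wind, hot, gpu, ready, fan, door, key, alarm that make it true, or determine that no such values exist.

Unit clause (¬hot) forces hot = False.
Unit clause (fan) forces fan = True.
Set cache = False.
Set wind = True.
  then (¬fan ∨ ready ∨ ¬wind) forces ready = True.
  then (¬door ∨ ¬ready) forces door = False.
  then (door ∨ gpu) forces gpu = True.
Set key = True.
Set alarm = True.
All clauses satisfied.

cache=F, wind=T, hot=F, gpu=T, ready=T, fan=T, door=F, key=T, alarm=T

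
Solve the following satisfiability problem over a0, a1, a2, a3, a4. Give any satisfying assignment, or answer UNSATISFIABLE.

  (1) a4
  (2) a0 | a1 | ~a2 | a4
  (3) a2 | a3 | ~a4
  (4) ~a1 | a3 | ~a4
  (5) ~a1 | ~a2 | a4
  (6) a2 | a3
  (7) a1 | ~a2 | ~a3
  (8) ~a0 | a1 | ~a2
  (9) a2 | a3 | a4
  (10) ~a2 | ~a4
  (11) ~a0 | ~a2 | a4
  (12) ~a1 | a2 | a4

Unit clause (a4) forces a4 = True.
In (~a2 | ~a4) only ~a2 is left, so a2 = False.
In (a2 | a3 | ~a4) only a3 is left, so a3 = True.
Set a0 = False.
Set a1 = False.
All clauses satisfied.

a0=F; a1=F; a2=F; a3=T; a4=T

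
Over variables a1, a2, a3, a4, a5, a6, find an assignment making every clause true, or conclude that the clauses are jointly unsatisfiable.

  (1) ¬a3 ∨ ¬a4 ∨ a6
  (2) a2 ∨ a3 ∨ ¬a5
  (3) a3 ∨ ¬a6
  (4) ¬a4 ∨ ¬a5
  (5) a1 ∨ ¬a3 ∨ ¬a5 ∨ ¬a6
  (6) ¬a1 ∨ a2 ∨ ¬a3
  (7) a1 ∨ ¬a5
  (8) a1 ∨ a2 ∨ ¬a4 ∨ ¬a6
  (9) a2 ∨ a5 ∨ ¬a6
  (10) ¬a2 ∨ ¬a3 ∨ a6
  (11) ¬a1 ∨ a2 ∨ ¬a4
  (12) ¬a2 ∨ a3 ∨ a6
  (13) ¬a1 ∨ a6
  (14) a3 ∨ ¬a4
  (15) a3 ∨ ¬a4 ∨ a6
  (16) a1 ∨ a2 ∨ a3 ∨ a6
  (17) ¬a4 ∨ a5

Set a1 = True.
  then (¬a1 ∨ a6) forces a6 = True.
  then (a3 ∨ ¬a6) forces a3 = True.
  then (¬a1 ∨ a2 ∨ ¬a3) forces a2 = True.
Try a4 = True:
  (¬a4 ∨ ¬a5) forces a5 = False.
  clause (¬a4 ∨ a5) is falsified — backtrack.
So a4 = False.
Set a5 = True.
All clauses satisfied.

a1=T, a2=T, a3=T, a4=F, a5=T, a6=T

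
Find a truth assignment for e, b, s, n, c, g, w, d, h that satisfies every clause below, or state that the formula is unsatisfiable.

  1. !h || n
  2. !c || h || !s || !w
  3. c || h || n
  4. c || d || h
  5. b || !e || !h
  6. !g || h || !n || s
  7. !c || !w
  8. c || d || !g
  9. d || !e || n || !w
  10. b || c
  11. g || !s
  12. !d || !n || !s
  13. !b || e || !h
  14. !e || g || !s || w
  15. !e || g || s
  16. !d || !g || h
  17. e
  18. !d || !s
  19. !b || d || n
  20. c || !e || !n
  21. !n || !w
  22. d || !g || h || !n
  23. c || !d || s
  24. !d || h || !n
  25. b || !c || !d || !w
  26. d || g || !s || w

Unit clause (e) forces e = True.
Set b = False.
  then (b || !e || !h) forces h = False.
  then (b || c) forces c = True.
  then (!c || !w) forces w = False.
Set s = False.
  then (!e || g || s) forces g = True.
  then (!d || !g || h) forces d = False.
  then (d || !g || h || !n) forces n = False.
All clauses satisfied.

e = True; b = False; s = False; n = False; c = True; g = True; w = False; d = False; h = False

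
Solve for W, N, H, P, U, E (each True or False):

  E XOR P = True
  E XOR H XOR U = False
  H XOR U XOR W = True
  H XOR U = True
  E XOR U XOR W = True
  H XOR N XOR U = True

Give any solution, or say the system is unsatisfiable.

W=F; N=F; H=T; P=F; U=F; E=T

E XOR P = T XOR F = True ✓
E XOR H XOR U = T XOR T XOR F = False ✓
H XOR U XOR W = T XOR F XOR F = True ✓
H XOR U = T XOR F = True ✓
E XOR U XOR W = T XOR F XOR F = True ✓
H XOR N XOR U = T XOR F XOR F = True ✓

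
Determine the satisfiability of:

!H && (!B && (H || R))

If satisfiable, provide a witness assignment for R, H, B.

R=T; H=F; B=F

  !H = True
  !B && (H || R) = True
    !B = True
    H || R = True
Both conjuncts True, so the formula holds.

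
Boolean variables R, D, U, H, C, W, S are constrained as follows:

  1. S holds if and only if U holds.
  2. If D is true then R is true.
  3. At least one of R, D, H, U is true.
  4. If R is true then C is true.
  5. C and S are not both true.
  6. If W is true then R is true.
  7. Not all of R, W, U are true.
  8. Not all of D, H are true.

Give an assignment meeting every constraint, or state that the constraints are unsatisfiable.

R = True, D = False, U = False, H = False, C = True, W = True, S = False

  (1) S=F, U=F — same ✓
  (2) D=F ⇒ R: vacuous ✓
  (3) {R, D, H, U}: 1 true — at least one ✓
  (4) R=T ⇒ C: T ✓
  (5) C=T, S=F — not both ✓
  (6) W=T ⇒ R: T ✓
  (7) {R, W, U}: 2/3 true — not all ✓
  (8) {D, H}: 0/2 true — not all ✓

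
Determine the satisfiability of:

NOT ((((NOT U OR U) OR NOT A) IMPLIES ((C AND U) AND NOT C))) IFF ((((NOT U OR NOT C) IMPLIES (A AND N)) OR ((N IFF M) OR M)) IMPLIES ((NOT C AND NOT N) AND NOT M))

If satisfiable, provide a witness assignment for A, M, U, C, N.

A=T, M=F, U=T, C=F, N=F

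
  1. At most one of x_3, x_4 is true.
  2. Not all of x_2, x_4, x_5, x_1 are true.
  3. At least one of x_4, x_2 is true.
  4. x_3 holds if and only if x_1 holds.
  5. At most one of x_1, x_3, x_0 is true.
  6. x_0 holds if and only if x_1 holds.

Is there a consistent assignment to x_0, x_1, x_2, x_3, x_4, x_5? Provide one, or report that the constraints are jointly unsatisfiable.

x_0: False, x_1: False, x_2: True, x_3: False, x_4: False, x_5: True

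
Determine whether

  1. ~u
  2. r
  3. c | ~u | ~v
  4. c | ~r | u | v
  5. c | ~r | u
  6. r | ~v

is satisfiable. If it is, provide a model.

u = False; c = True; r = True; v = True

Unit clause (~u) forces u = False.
Unit clause (r) forces r = True.
In (c | ~r | u) only c is left, so c = True.
Set v = True.
All clauses satisfied.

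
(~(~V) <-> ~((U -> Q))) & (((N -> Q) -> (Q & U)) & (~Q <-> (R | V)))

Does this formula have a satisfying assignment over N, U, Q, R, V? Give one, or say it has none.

N = False, U = True, Q = True, R = False, V = False

  ~(~V) <-> ~((U -> Q)) = True
    ~(~V) = False
      ~V = True
    ~((U -> Q)) = False
      U -> Q = True
  ((N -> Q) -> (Q & U)) & (~Q <-> (R | V)) = True
    (N -> Q) -> (Q & U) = True
      N -> Q = True
      Q & U = True
    ~Q <-> (R | V) = True
      ~Q = False
      R | V = False
Both conjuncts True, so the formula holds.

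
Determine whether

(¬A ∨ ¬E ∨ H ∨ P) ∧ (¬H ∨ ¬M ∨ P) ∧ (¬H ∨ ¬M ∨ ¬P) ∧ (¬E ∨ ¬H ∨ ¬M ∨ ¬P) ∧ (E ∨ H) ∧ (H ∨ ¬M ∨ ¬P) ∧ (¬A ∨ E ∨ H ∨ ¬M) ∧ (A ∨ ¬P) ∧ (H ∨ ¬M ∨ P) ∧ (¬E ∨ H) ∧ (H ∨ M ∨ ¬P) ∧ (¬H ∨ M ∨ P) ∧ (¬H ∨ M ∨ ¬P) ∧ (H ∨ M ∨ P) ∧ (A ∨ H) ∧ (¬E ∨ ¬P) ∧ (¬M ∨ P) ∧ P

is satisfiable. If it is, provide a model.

No satisfying assignment exists.

Case H = True:
  (P) forces P = True.
  (¬H ∨ ¬M ∨ ¬P) forces M = False.
  Clause (¬H ∨ M ∨ ¬P) is falsified — contradiction.
Case H = False:
  (E ∨ H) forces E = True.
  Clause (¬E ∨ H) is falsified — contradiction.
Both cases fail, so the formula is unsatisfiable.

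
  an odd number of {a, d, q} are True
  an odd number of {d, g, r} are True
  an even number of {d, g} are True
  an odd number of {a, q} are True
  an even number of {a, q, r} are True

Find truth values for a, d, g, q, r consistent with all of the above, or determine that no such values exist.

a = False, d = False, g = False, q = True, r = True

{a, d, q}: 1 true → odd ✓
{d, g, r}: 1 true → odd ✓
{d, g}: 0 true → even ✓
{a, q}: 1 true → odd ✓
{a, q, r}: 2 true → even ✓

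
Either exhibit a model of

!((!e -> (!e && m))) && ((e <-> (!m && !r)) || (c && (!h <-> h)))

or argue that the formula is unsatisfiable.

r = True, c = True, h = True, e = False, m = False

  !((!e -> (!e && m))) = True
    !e -> (!e && m) = False
      !e = True
      !e && m = False
        !e = True
  (e <-> (!m && !r)) || (c && (!h <-> h)) = True
    e <-> (!m && !r) = True
      !m && !r = False
        !m = True
        !r = False
    c && (!h <-> h) = False
      !h <-> h = False
        !h = False
Both conjuncts True, so the formula holds.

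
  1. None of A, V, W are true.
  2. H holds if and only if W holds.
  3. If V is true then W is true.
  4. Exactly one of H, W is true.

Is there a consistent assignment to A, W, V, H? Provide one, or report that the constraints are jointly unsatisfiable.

UNSATISFIABLE

Case A = True:
  Constraint (1) is violated (A=T) — contradiction.
Case A = False:
  (1) forces V = False.
  (1) forces W = False.
  (2) with W=F forces H = False.
  Constraint (4) is violated (H=F, W=F) — contradiction.
Both cases fail — unsatisfiable.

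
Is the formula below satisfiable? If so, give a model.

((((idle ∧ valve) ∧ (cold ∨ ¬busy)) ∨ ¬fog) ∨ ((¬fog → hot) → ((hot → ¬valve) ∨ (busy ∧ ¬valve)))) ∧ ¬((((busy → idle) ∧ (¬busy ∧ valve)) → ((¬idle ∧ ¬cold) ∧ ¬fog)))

busy: False, idle: False, valve: True, hot: False, fog: True, cold: True

  (((idle ∧ valve) ∧ (cold ∨ ¬busy)) ∨ ¬fog) ∨ ((¬fog → hot) → ((hot → ¬valve) ∨ (busy ∧ ¬valve))) = True
    ((idle ∧ valve) ∧ (cold ∨ ¬busy)) ∨ ¬fog = False
      (idle ∧ valve) ∧ (cold ∨ ¬busy) = False
        idle ∧ valve = False
        cold ∨ ¬busy = True
          ¬busy = True
      ¬fog = False
    (¬fog → hot) → ((hot → ¬valve) ∨ (busy ∧ ¬valve)) = True
      ¬fog → hot = True
        ¬fog = False
      (hot → ¬valve) ∨ (busy ∧ ¬valve) = True
        hot → ¬valve = True
          ¬valve = False
        busy ∧ ¬valve = False
          ¬valve = False
  ¬((((busy → idle) ∧ (¬busy ∧ valve)) → ((¬idle ∧ ¬cold) ∧ ¬fog))) = True
    ((busy → idle) ∧ (¬busy ∧ valve)) → ((¬idle ∧ ¬cold) ∧ ¬fog) = False
      (busy → idle) ∧ (¬busy ∧ valve) = True
        busy → idle = True
        ¬busy ∧ valve = True
          ¬busy = True
      (¬idle ∧ ¬cold) ∧ ¬fog = False
        ¬idle ∧ ¬cold = False
          ¬idle = True
          ¬cold = False
        ¬fog = False
Both conjuncts True, so the formula holds.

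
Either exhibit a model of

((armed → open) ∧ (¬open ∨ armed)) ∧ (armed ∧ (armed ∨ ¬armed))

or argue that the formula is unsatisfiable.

armed: True, open: True

  (armed → open) ∧ (¬open ∨ armed) = True
    armed → open = True
    ¬open ∨ armed = True
      ¬open = False
  armed ∧ (armed ∨ ¬armed) = True
    armed ∨ ¬armed = True
      ¬armed = False
Both conjuncts True, so the formula holds.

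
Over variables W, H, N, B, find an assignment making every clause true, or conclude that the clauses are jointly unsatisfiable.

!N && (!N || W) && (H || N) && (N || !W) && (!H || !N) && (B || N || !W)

W: False, H: True, N: False, B: False

Unit clause (!N) forces N = False.
In (H || N) only H is left, so H = True.
In (N || !W) only !W is left, so W = False.
Set B = False.
Check each clause:
  (!N): !N holds.
  (!N || W): !N holds.
  (H || N): H holds.
  (N || !W): !W holds.
  (!H || !N): !N holds.
  (B || N || !W): !W holds.
All clauses satisfied.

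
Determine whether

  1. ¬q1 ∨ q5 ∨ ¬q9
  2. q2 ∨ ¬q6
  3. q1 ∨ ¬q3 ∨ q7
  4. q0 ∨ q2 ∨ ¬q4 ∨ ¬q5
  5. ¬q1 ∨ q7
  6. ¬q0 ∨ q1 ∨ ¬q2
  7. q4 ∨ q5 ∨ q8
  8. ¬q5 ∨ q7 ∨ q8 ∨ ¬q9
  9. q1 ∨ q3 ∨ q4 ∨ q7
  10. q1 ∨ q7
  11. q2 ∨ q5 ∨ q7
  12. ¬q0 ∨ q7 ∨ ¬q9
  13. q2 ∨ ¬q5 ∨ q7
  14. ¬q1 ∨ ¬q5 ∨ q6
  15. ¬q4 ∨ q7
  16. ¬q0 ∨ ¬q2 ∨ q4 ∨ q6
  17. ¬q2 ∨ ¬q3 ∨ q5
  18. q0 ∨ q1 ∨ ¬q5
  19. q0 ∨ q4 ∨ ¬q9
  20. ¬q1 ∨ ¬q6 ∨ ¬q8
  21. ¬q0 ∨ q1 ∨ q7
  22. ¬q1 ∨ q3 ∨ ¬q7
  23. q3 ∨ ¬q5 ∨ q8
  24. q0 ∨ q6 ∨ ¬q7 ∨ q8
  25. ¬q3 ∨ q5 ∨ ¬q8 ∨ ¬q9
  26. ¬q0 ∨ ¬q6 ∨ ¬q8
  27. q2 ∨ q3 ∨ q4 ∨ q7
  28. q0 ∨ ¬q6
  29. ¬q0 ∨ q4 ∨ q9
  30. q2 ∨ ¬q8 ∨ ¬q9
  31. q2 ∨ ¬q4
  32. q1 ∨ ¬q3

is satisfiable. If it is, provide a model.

q0=T, q1=T, q2=T, q3=T, q4=T, q5=T, q6=T, q7=T, q8=F, q9=F

Set q0 = True.
Set q1 = True.
  then (¬q1 ∨ q7) forces q7 = True.
  then (¬q1 ∨ q3 ∨ ¬q7) forces q3 = True.
Try q2 = False:
  (q2 ∨ ¬q6) forces q6 = False.
  (¬q1 ∨ ¬q5 ∨ q6) forces q5 = False.
  (¬q1 ∨ q5 ∨ ¬q9) forces q9 = False.
  (¬q0 ∨ q4 ∨ q9) forces q4 = True.
  clause (q2 ∨ ¬q4) is falsified — backtrack.
So q2 = True.
  then (¬q2 ∨ ¬q3 ∨ q5) forces q5 = True.
  then (¬q1 ∨ ¬q5 ∨ q6) forces q6 = True.
  then (¬q1 ∨ ¬q6 ∨ ¬q8) forces q8 = False.
Set q4 = True.
Set q9 = False.
All clauses satisfied.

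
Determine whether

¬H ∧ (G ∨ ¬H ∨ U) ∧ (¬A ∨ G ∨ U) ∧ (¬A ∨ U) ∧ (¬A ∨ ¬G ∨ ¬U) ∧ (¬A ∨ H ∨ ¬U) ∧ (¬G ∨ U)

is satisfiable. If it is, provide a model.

U=T; A=F; H=F; G=F

Unit clause (¬H) forces H = False.
Set U = True.
  then (¬A ∨ H ∨ ¬U) forces A = False.
Set G = False.
Check each clause:
  (¬H): ¬H holds.
  (G ∨ ¬H ∨ U): ¬H holds.
  (¬A ∨ G ∨ U): ¬A holds.
  (¬A ∨ U): ¬A holds.
  (¬A ∨ ¬G ∨ ¬U): ¬A holds.
  (¬A ∨ H ∨ ¬U): ¬A holds.
  (¬G ∨ U): ¬G holds.
All clauses satisfied.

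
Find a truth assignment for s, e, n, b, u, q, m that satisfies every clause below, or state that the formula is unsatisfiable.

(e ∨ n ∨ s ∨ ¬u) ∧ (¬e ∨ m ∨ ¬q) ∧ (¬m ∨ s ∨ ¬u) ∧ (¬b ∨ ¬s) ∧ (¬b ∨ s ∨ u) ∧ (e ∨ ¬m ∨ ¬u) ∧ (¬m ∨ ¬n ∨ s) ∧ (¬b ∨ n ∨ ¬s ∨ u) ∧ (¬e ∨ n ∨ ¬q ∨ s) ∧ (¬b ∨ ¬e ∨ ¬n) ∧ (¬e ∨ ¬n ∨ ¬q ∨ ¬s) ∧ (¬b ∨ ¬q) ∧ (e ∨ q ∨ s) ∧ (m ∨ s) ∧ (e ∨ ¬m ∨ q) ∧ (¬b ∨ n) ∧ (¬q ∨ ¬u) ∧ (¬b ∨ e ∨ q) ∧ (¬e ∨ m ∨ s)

s = True, e = True, n = False, b = False, u = False, q = True, m = True

Set s = True.
  then (¬b ∨ ¬s) forces b = False.
Set e = True.
Set n = False.
Set u = False.
Set q = True.
  then (¬e ∨ m ∨ ¬q) forces m = True.
All clauses satisfied.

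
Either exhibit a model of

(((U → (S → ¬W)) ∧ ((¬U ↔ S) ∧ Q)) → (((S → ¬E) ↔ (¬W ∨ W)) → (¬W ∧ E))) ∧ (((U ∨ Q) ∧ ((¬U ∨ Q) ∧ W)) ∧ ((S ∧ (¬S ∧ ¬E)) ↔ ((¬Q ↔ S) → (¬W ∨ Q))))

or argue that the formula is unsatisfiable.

Case W = True: the formula simplifies to (((U → ¬S) ∧ ((¬U ↔ S) ∧ Q)) → ¬((S → ¬E))) ∧ (((U ∨ Q) ∧ (¬U ∨ Q)) ∧ ((S ∧ (¬S ∧ ¬E)) ↔ ((¬Q ↔ S) → Q))).
  Q = True: simplifies to (((U → ¬S) ∧ (¬U ↔ S)) → ¬((S → ¬E))) ∧ (S ∧ (¬S ∧ ¬E)).
    S = True: the conjunct ¬S is False.
    S = False: the conjunct S is False.
  Q = False: simplifies to (U ∧ ¬U) ∧ ((S ∧ (¬S ∧ ¬E)) ↔ ¬S).
    U = True: the conjunct ¬U is False.
    U = False: the conjunct U is False.
Case W = False: the conjunct W is False.
Both cases fail — unsatisfiable.

No satisfying assignment exists.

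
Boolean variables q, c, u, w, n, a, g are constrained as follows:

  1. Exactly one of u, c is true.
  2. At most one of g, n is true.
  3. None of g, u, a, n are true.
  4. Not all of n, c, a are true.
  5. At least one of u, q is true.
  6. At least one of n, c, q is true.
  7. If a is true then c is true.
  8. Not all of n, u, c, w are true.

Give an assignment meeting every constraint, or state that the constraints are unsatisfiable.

q: True; c: True; u: False; w: True; n: False; a: False; g: False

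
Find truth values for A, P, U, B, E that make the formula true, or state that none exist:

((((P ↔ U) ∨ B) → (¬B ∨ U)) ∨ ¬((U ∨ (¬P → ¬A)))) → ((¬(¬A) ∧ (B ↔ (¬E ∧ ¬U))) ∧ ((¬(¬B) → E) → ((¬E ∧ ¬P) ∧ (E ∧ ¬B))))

A=F, P=F, U=F, B=T, E=T

  ((((P ↔ U) ∨ B) → (¬B ∨ U)) ∨ ¬((U ∨ (¬P → ¬A)))) → ((¬(¬A) ∧ (B ↔ (¬E ∧ ¬U))) ∧ ((¬(¬B) → E) → ((¬E ∧ ¬P) ∧ (E ∧ ¬B)))) = True
    (((P ↔ U) ∨ B) → (¬B ∨ U)) ∨ ¬((U ∨ (¬P → ¬A))) = False
      ((P ↔ U) ∨ B) → (¬B ∨ U) = False
        (P ↔ U) ∨ B = True
          P ↔ U = True
        ¬B ∨ U = False
          ¬B = False
      ¬((U ∨ (¬P → ¬A))) = False
        U ∨ (¬P → ¬A) = True
          ¬P → ¬A = True
            ¬P = True
            ¬A = True
    (¬(¬A) ∧ (B ↔ (¬E ∧ ¬U))) ∧ ((¬(¬B) → E) → ((¬E ∧ ¬P) ∧ (E ∧ ¬B))) = False
      ¬(¬A) ∧ (B ↔ (¬E ∧ ¬U)) = False
        ¬(¬A) = False
          ¬A = True
        B ↔ (¬E ∧ ¬U) = False
          ¬E ∧ ¬U = False
            ¬E = False
            ¬U = True
      (¬(¬B) → E) → ((¬E ∧ ¬P) ∧ (E ∧ ¬B)) = False
        ¬(¬B) → E = True
          ¬(¬B) = True
            ¬B = False
        (¬E ∧ ¬P) ∧ (E ∧ ¬B) = False
          ¬E ∧ ¬P = False
            ¬E = False
            ¬P = True
          E ∧ ¬B = False
            ¬B = False
The formula evaluates to True.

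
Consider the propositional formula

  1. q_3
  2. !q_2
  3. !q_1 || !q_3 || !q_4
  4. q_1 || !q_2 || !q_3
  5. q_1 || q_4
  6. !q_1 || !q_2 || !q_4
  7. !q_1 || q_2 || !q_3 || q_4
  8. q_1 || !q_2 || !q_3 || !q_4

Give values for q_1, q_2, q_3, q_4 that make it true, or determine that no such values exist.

Unit clause (q_3) forces q_3 = True.
Unit clause (!q_2) forces q_2 = False.
Try q_1 = True:
  (!q_1 || !q_3 || !q_4) forces q_4 = False.
  clause (!q_1 || q_2 || !q_3 || q_4) is falsified — backtrack.
So q_1 = False.
  then (q_1 || q_4) forces q_4 = True.
All clauses satisfied.

q_1=F, q_2=F, q_3=T, q_4=T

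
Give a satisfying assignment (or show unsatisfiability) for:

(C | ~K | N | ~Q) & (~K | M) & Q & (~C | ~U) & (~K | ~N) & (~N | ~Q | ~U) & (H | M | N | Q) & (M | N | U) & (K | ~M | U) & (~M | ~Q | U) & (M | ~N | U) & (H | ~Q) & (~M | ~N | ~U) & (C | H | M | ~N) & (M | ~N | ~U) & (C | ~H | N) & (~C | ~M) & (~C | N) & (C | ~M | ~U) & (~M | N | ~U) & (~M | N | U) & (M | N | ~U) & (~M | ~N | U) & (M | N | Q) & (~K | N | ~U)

Unsatisfiable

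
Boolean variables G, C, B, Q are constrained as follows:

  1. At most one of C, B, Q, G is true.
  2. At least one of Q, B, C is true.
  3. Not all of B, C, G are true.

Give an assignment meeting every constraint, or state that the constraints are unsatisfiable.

G=F, C=F, B=T, Q=F

  (1) {C, B, Q, G}: 1 true — at most one ✓
  (2) {Q, B, C}: 1 true — at least one ✓
  (3) {B, C, G}: 1/3 true — not all ✓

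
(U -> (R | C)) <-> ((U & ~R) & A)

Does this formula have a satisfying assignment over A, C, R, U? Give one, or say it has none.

A = True, C = True, R = False, U = True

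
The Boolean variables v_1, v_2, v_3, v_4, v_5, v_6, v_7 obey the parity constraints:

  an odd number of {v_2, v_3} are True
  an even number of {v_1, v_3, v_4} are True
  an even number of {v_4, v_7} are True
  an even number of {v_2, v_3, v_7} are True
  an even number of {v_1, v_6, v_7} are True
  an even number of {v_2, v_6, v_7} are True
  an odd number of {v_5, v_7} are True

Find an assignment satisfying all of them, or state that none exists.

v_1=F, v_2=F, v_3=T, v_4=T, v_5=F, v_6=T, v_7=T

{v_2, v_3}: 1 true → odd ✓
{v_1, v_3, v_4}: 2 true → even ✓
{v_4, v_7}: 2 true → even ✓
{v_2, v_3, v_7}: 2 true → even ✓
{v_1, v_6, v_7}: 2 true → even ✓
{v_2, v_6, v_7}: 2 true → even ✓
{v_5, v_7}: 1 true → odd ✓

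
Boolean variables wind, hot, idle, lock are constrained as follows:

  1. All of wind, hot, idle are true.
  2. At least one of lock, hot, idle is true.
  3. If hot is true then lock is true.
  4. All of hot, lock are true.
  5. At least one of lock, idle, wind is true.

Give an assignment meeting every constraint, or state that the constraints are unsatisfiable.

wind=T; hot=T; idle=T; lock=T

  (1) {wind, hot, idle}: all 3 true ✓
  (2) {lock, hot, idle}: 3 true — at least one ✓
  (3) hot=T ⇒ lock: T ✓
  (4) {hot, lock}: all 2 true ✓
  (5) {lock, idle, wind}: 3 true — at least one ✓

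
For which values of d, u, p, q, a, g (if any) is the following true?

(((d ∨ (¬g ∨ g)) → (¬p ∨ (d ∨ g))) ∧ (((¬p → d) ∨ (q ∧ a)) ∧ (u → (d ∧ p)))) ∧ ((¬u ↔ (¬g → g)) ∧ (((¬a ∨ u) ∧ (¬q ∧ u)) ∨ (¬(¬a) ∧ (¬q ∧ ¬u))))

d = True; u = False; p = False; q = False; a = True; g = True

  ((d ∨ (¬g ∨ g)) → (¬p ∨ (d ∨ g))) ∧ (((¬p → d) ∨ (q ∧ a)) ∧ (u → (d ∧ p))) = True
    (d ∨ (¬g ∨ g)) → (¬p ∨ (d ∨ g)) = True
      d ∨ (¬g ∨ g) = True
        ¬g ∨ g = True
          ¬g = False
      ¬p ∨ (d ∨ g) = True
        ¬p = True
        d ∨ g = True
    ((¬p → d) ∨ (q ∧ a)) ∧ (u → (d ∧ p)) = True
      (¬p → d) ∨ (q ∧ a) = True
        ¬p → d = True
          ¬p = True
        q ∧ a = False
      u → (d ∧ p) = True
        d ∧ p = False
  (¬u ↔ (¬g → g)) ∧ (((¬a ∨ u) ∧ (¬q ∧ u)) ∨ (¬(¬a) ∧ (¬q ∧ ¬u))) = True
    ¬u ↔ (¬g → g) = True
      ¬u = True
      ¬g → g = True
        ¬g = False
    ((¬a ∨ u) ∧ (¬q ∧ u)) ∨ (¬(¬a) ∧ (¬q ∧ ¬u)) = True
      (¬a ∨ u) ∧ (¬q ∧ u) = False
        ¬a ∨ u = False
          ¬a = False
        ¬q ∧ u = False
          ¬q = True
      ¬(¬a) ∧ (¬q ∧ ¬u) = True
        ¬(¬a) = True
          ¬a = False
        ¬q ∧ ¬u = True
          ¬q = True
          ¬u = True
Both conjuncts True, so the formula holds.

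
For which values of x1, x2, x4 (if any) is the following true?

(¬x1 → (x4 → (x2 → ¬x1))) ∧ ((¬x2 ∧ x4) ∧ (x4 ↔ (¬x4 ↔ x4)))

Case x4 = True: the conjunct x4 ↔ (¬x4 ↔ x4) becomes True ↔ (False ↔ True) = False.
Case x4 = False: the conjunct x4 is False.
Both cases fail — unsatisfiable.

Unsatisfiable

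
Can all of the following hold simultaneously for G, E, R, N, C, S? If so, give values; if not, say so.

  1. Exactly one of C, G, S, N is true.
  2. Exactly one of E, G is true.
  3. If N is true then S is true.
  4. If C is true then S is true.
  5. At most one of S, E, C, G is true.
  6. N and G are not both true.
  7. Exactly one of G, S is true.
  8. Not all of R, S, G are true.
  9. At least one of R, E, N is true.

G=T, E=F, R=T, N=F, C=F, S=F

  (1) {C, G, S, N}: 1 true — exactly one ✓
  (2) {E, G}: 1 true — exactly one ✓
  (3) N=F ⇒ S: vacuous ✓
  (4) C=F ⇒ S: vacuous ✓
  (5) {S, E, C, G}: 1 true — at most one ✓
  (6) N=F, G=T — not both ✓
  (7) {G, S}: 1 true — exactly one ✓
  (8) {R, S, G}: 2/3 true — not all ✓
  (9) {R, E, N}: 1 true — at least one ✓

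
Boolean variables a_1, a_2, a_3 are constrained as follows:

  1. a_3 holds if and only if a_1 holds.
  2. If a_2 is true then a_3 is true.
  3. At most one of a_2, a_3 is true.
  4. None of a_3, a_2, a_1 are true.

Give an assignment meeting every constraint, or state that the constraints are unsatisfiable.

a_1=F, a_2=F, a_3=F

  (1) a_3=F, a_1=F — same ✓
  (2) a_2=F ⇒ a_3: vacuous ✓
  (3) {a_2, a_3}: 0 true — at most one ✓
  (4) {a_3, a_2, a_1}: 0 true — none ✓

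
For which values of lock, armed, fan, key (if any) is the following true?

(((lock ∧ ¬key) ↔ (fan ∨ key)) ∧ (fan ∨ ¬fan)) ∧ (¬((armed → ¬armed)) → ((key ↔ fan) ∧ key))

lock=T, armed=F, fan=T, key=F

  ((lock ∧ ¬key) ↔ (fan ∨ key)) ∧ (fan ∨ ¬fan) = True
    (lock ∧ ¬key) ↔ (fan ∨ key) = True
      lock ∧ ¬key = True
        ¬key = True
      fan ∨ key = True
    fan ∨ ¬fan = True
      ¬fan = False
  ¬((armed → ¬armed)) → ((key ↔ fan) ∧ key) = True
    ¬((armed → ¬armed)) = False
      armed → ¬armed = True
        ¬armed = True
    (key ↔ fan) ∧ key = False
      key ↔ fan = False
Both conjuncts True, so the formula holds.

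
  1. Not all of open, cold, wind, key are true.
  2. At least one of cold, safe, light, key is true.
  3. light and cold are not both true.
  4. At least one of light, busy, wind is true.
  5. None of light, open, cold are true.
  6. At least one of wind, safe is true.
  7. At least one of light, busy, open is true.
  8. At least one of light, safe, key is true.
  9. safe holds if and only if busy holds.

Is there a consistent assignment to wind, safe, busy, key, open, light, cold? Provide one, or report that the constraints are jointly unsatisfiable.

wind=F; safe=T; busy=T; key=T; open=F; light=F; cold=F

  (1) {open, cold, wind, key}: 1/4 true — not all ✓
  (2) {cold, safe, light, key}: 2 true — at least one ✓
  (3) light=F, cold=F — not both ✓
  (4) {light, busy, wind}: 1 true — at least one ✓
  (5) {light, open, cold}: 0 true — none ✓
  (6) {wind, safe}: 1 true — at least one ✓
  (7) {light, busy, open}: 1 true — at least one ✓
  (8) {light, safe, key}: 2 true — at least one ✓
  (9) safe=T, busy=T — same ✓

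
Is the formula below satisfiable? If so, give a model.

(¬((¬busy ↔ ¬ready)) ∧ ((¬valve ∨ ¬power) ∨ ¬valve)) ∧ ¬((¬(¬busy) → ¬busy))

power=T, valve=F, ready=F, busy=T

  ¬((¬busy ↔ ¬ready)) ∧ ((¬valve ∨ ¬power) ∨ ¬valve) = True
    ¬((¬busy ↔ ¬ready)) = True
      ¬busy ↔ ¬ready = False
        ¬busy = False
        ¬ready = True
    (¬valve ∨ ¬power) ∨ ¬valve = True
      ¬valve ∨ ¬power = True
        ¬valve = True
        ¬power = False
      ¬valve = True
  ¬((¬(¬busy) → ¬busy)) = True
    ¬(¬busy) → ¬busy = False
      ¬(¬busy) = True
        ¬busy = False
      ¬busy = False
Both conjuncts True, so the formula holds.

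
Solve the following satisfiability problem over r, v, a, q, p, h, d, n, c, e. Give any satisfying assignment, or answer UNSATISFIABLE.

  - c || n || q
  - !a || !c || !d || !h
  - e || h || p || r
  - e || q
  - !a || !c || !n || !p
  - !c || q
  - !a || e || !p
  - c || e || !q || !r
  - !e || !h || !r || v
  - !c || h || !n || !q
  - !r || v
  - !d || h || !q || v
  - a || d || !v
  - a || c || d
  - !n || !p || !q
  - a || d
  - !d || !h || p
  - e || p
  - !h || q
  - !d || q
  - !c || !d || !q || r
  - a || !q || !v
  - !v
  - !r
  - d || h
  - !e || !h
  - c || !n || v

r: False; v: False; a: False; q: True; p: True; h: True; d: True; n: False; c: False; e: False

Unit clause (!v) forces v = False.
Unit clause (!r) forces r = False.
Set a = False.
  then (a || d) forces d = True.
  then (!d || q) forces q = True.
  then (!c || !d || !q || r) forces c = False.
  then (c || !n || v) forces n = False.
  then (!d || h || !q || v) forces h = True.
  then (!d || !h || p) forces p = True.
  then (!e || !h) forces e = False.
All clauses satisfied.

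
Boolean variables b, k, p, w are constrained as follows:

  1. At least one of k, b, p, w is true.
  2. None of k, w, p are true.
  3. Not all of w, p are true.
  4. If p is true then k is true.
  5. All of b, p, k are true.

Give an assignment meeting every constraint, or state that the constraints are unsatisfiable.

Case k = True:
  Constraint (2) is violated (k=T) — contradiction.
Case k = False:
  Constraint (5) is violated (k=F) — contradiction.
Both cases fail — unsatisfiable.

The formula is unsatisfiable.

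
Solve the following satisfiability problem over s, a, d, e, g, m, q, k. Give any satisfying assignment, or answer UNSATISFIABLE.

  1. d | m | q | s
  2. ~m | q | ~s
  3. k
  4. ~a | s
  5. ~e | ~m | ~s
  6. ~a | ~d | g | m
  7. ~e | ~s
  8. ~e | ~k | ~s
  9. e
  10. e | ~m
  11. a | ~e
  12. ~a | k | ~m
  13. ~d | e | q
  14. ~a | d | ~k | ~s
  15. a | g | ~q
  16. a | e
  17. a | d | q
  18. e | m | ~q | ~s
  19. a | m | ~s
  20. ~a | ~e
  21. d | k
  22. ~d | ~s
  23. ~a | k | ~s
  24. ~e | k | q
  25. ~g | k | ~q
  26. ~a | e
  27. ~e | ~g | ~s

Unsatisfiable — no assignment works.

Case e = True:
  (k) forces k = True.
  (~e | ~s) forces s = False.
  (~a | s) forces a = False.
  Clause (a | ~e) is falsified — contradiction.
Case e = False:
  Clause (e) is falsified — contradiction.
Both cases fail, so the formula is unsatisfiable.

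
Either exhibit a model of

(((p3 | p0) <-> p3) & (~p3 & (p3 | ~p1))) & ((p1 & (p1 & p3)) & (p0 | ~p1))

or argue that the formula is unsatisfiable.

Case p3 = True: the conjunct ~p3 is False.
Case p3 = False: the conjunct p3 is False.
Both cases fail — unsatisfiable.

Unsatisfiable — no assignment works.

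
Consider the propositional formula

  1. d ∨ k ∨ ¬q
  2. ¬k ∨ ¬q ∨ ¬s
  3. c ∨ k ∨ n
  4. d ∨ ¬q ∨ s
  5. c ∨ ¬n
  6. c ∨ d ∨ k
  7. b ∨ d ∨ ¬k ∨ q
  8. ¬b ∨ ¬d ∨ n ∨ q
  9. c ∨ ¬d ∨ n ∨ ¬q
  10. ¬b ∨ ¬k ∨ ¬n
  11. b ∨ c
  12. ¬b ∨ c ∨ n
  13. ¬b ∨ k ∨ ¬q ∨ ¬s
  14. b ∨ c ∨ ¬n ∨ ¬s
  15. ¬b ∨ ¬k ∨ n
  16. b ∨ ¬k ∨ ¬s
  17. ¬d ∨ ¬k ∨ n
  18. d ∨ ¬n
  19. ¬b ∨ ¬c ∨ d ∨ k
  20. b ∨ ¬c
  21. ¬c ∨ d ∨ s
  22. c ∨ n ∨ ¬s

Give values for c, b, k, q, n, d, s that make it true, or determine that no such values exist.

Set c = True.
  then (b ∨ ¬c) forces b = True.
Try k = True:
  (¬b ∨ ¬k ∨ ¬n) forces n = False.
  clause (¬b ∨ ¬k ∨ n) is falsified — backtrack.
So k = False.
  then (¬b ∨ ¬c ∨ d ∨ k) forces d = True.
Set q = False.
  then (¬b ∨ ¬d ∨ n ∨ q) forces n = True.
Set s = False.
All clauses satisfied.

c=T; b=T; k=F; q=F; n=T; d=T; s=F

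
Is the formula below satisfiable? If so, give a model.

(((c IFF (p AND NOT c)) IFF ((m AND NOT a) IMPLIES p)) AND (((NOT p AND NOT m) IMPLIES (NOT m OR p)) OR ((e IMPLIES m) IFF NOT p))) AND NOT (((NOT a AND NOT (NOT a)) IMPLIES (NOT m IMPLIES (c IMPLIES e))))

Unsatisfiable — no assignment works.

The conjunct NOT (((NOT a AND NOT (NOT a)) IMPLIES (NOT m IMPLIES (c IMPLIES e)))) is unsatisfiable on its own:
  a = True: this becomes NOT ((False IMPLIES (NOT m IMPLIES (c IMPLIES e)))) = False.
  a = False: this becomes NOT ((False IMPLIES (NOT m IMPLIES (c IMPLIES e)))) = False.
So the whole conjunction is unsatisfiable.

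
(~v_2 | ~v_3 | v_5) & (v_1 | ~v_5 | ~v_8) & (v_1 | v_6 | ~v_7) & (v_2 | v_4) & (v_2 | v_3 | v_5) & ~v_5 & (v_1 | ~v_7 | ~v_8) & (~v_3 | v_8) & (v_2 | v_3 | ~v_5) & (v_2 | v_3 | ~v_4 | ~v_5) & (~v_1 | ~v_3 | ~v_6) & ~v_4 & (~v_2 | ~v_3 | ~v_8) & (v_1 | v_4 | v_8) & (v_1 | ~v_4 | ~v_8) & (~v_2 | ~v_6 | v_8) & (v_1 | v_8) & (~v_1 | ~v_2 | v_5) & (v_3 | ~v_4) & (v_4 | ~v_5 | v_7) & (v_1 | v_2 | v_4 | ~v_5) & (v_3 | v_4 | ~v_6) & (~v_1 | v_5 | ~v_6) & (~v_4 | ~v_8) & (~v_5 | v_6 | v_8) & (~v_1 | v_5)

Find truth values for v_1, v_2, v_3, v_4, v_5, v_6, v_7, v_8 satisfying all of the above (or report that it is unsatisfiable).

Unit clause (~v_5) forces v_5 = False.
Unit clause (~v_4) forces v_4 = False.
In (~v_1 | v_5) only ~v_1 is left, so v_1 = False.
In (v_2 | v_4) only v_2 is left, so v_2 = True.
In (v_1 | v_4 | v_8) only v_8 is left, so v_8 = True.
In (~v_2 | ~v_3 | v_5) only ~v_3 is left, so v_3 = False.
In (v_1 | ~v_7 | ~v_8) only ~v_7 is left, so v_7 = False.
In (v_3 | v_4 | ~v_6) only ~v_6 is left, so v_6 = False.
All clauses satisfied.

v_1 = False; v_2 = True; v_3 = False; v_4 = False; v_5 = False; v_6 = False; v_7 = False; v_8 = True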